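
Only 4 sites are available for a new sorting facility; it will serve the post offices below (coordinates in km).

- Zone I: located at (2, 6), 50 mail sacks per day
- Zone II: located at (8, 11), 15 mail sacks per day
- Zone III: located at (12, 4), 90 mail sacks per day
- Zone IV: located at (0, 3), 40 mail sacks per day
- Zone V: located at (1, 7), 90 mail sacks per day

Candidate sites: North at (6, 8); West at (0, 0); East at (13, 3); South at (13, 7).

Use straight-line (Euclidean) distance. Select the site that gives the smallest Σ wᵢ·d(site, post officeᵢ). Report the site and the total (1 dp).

North, total 1698.0 km

Total weighted distance at each candidate:
  North (6, 8): total = 1698.0
  West (0, 0): total = 2415.1
  East (13, 3): total = 2497.3
  South (13, 7): total = 2557.0
Minimum is at North with total 1698.0 km.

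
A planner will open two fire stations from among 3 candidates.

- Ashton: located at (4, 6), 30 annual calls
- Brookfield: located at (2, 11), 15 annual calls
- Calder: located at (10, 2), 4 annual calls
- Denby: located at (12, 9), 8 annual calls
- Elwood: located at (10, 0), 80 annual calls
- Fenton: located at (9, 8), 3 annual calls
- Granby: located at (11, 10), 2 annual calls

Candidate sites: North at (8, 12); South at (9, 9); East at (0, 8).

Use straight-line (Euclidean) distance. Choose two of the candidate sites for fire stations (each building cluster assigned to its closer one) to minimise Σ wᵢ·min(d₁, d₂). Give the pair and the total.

{South, East}, total 972.4

Evaluate every pair (each demand assigned to the nearer of the two):
  {South, East}: total = 972.4
  {North, South}: total = 1050.4
  {North, East}: total = 1261.9
Best pair: {South, East} with total 972.4.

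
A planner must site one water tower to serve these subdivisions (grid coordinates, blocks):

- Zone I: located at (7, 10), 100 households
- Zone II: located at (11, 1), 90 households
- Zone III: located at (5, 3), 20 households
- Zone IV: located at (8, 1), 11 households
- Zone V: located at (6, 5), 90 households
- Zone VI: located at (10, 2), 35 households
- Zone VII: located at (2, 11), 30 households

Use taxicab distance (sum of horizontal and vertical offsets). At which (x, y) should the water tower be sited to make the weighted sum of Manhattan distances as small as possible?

Manhattan distance separates: Σwᵢ(|x−xᵢ|+|y−yᵢ|) = Σwᵢ|x−xᵢ| + Σwᵢ|y−yᵢ|, so x and y are optimised independently as 1-D weighted medians.
Total weight W = 376; half = 188.
x-coordinate, sorted with cumulative weight:
  x=2 (Zone VII, w=30) cum 30
  x=5 (Zone III, w=20) cum 50
  x=6 (Zone V, w=90) cum 140
  x=7 (Zone I, w=100) cum 240  ← median
  x=8 (Zone IV, w=11) cum 251
  x=10 (Zone VI, w=35) cum 286
  x=11 (Zone II, w=90) cum 376
⇒ x* = 7
y-coordinate, sorted with cumulative weight:
  y=1 (Zone II, w=90) cum 90
  y=1 (Zone IV, w=11) cum 101
  y=2 (Zone VI, w=35) cum 136
  y=3 (Zone III, w=20) cum 156
  y=5 (Zone V, w=90) cum 246  ← median
  y=10 (Zone I, w=100) cum 346
  y=11 (Zone VII, w=30) cum 376
⇒ y* = 5

(7, 5)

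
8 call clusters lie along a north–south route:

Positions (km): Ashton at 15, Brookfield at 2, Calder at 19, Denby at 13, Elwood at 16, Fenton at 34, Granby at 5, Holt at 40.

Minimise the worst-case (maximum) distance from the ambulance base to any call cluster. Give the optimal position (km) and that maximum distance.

The 1-center on a line is the midpoint of the two extreme points: leftmost at 2, rightmost at 40.
Optimal location = (2 + 40)/2 = 21; maximum distance = (40 − 2)/2 = 19.

location 21, max distance 19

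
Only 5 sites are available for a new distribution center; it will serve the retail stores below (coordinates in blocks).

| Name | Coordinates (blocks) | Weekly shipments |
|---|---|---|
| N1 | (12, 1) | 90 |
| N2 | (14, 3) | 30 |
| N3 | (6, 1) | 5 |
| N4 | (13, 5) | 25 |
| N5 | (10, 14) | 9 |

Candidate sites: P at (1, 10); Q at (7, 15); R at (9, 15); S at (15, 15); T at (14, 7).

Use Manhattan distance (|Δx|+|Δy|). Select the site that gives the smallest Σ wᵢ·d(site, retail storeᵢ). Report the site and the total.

T, total 1084 blocks

Total weighted distance at each candidate:
  P (1, 10): total = 3012
  Q (7, 15): total = 2791
  R (9, 15): total = 2493
  S (15, 15): total = 2389
  T (14, 7): total = 1084
Minimum is at T with total 1084 blocks.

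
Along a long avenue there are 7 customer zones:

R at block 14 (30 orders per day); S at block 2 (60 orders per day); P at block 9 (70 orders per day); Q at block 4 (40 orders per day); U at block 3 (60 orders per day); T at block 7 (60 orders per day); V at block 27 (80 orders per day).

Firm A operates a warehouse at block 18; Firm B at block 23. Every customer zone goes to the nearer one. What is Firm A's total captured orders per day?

The indifferent point is the midpoint (18+23)/2 = 20.5; customer zones left of it (closer to Firm A at 18) go to Firm A, those right go to Firm B.
  S at 2 (w=60) → Firm A
  U at 3 (w=60) → Firm A
  Q at 4 (w=40) → Firm A
  T at 7 (w=60) → Firm A
  P at 9 (w=70) → Firm A
  R at 14 (w=30) → Firm A
  V at 27 (w=80) → Firm B
Firm A captures 320; Firm B captures 80.

320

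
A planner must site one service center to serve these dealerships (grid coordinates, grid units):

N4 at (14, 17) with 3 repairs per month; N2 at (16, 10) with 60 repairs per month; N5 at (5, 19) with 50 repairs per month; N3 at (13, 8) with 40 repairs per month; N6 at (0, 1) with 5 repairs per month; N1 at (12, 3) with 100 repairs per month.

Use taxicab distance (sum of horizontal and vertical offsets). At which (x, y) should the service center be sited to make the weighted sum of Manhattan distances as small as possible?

(12, 8)

Manhattan distance separates: Σwᵢ(|x−xᵢ|+|y−yᵢ|) = Σwᵢ|x−xᵢ| + Σwᵢ|y−yᵢ|, so x and y are optimised independently as 1-D weighted medians.
Total weight W = 258; half = 129.
x-coordinate, sorted with cumulative weight:
  x=0 (N6, w=5) cum 5
  x=5 (N5, w=50) cum 55
  x=12 (N1, w=100) cum 155  ← median
  x=13 (N3, w=40) cum 195
  x=14 (N4, w=3) cum 198
  x=16 (N2, w=60) cum 258
⇒ x* = 12
y-coordinate, sorted with cumulative weight:
  y=1 (N6, w=5) cum 5
  y=3 (N1, w=100) cum 105
  y=8 (N3, w=40) cum 145  ← median
  y=10 (N2, w=60) cum 205
  y=17 (N4, w=3) cum 208
  y=19 (N5, w=50) cum 258
⇒ y* = 8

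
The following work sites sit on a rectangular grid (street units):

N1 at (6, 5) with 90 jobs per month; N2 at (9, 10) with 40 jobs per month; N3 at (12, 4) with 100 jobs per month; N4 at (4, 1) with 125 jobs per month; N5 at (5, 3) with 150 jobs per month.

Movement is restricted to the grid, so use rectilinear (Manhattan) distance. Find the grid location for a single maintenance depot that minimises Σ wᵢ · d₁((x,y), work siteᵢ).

Manhattan distance separates: Σwᵢ(|x−xᵢ|+|y−yᵢ|) = Σwᵢ|x−xᵢ| + Σwᵢ|y−yᵢ|, so x and y are optimised independently as 1-D weighted medians.
Total weight W = 505; half = 252.5.
x-coordinate, sorted with cumulative weight:
  x=4 (N4, w=125) cum 125
  x=5 (N5, w=150) cum 275  ← median
  x=6 (N1, w=90) cum 365
  x=9 (N2, w=40) cum 405
  x=12 (N3, w=100) cum 505
⇒ x* = 5
y-coordinate, sorted with cumulative weight:
  y=1 (N4, w=125) cum 125
  y=3 (N5, w=150) cum 275  ← median
  y=4 (N3, w=100) cum 375
  y=5 (N1, w=90) cum 465
  y=10 (N2, w=40) cum 505
⇒ y* = 3

(5, 3)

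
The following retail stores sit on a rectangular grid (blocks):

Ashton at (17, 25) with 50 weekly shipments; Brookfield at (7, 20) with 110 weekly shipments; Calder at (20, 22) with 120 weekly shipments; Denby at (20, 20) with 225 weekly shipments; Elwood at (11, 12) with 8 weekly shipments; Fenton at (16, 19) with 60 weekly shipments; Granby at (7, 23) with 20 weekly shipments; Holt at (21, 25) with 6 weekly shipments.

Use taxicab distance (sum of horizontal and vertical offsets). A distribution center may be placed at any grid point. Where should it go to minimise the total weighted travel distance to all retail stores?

(20, 20)

Manhattan distance separates: Σwᵢ(|x−xᵢ|+|y−yᵢ|) = Σwᵢ|x−xᵢ| + Σwᵢ|y−yᵢ|, so x and y are optimised independently as 1-D weighted medians.
Total weight W = 599; half = 299.5.
x-coordinate, sorted with cumulative weight:
  x=7 (Brookfield, w=110) cum 110
  x=7 (Granby, w=20) cum 130
  x=11 (Elwood, w=8) cum 138
  x=16 (Fenton, w=60) cum 198
  x=17 (Ashton, w=50) cum 248
  x=20 (Calder, w=120) cum 368  ← median
  x=20 (Denby, w=225) cum 593
  x=21 (Holt, w=6) cum 599
⇒ x* = 20
y-coordinate, sorted with cumulative weight:
  y=12 (Elwood, w=8) cum 8
  y=19 (Fenton, w=60) cum 68
  y=20 (Brookfield, w=110) cum 178
  y=20 (Denby, w=225) cum 403  ← median
  y=22 (Calder, w=120) cum 523
  y=23 (Granby, w=20) cum 543
  y=25 (Ashton, w=50) cum 593
  y=25 (Holt, w=6) cum 599
⇒ y* = 20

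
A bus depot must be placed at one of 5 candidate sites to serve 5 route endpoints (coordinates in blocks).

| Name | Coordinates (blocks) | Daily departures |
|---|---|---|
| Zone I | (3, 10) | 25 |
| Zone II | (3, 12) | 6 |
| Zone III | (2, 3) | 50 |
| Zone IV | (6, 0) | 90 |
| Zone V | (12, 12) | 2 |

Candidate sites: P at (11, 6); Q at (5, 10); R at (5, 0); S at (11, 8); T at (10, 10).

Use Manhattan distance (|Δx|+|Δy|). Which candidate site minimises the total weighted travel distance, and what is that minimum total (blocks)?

R, total 812 blocks

Total weighted distance at each candidate:
  P (11, 6): total = 1988
  Q (5, 10): total = 1582
  R (5, 0): total = 812
  S (11, 8): total = 2202
  T (10, 10): total = 2247
Minimum is at R with total 812 blocks.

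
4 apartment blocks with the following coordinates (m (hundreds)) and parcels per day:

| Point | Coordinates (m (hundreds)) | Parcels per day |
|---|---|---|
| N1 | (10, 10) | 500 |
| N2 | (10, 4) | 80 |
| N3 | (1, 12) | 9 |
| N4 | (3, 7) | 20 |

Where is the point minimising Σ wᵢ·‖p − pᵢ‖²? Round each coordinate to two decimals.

(9.64, 9.14)

The minimiser of Σwᵢ‖p−pᵢ‖² is the weighted centroid p* = (Σwᵢpᵢ)/(Σwᵢ).
Σwᵢ = 609.
Σwᵢxᵢ = 500·10 + 80·10 + 9·1 + 20·3 = 5869.
Σwᵢyᵢ = 500·10 + 80·4 + 9·12 + 20·7 = 5568.
x* = 5869/609 = 9.64, y* = 5568/609 = 9.14.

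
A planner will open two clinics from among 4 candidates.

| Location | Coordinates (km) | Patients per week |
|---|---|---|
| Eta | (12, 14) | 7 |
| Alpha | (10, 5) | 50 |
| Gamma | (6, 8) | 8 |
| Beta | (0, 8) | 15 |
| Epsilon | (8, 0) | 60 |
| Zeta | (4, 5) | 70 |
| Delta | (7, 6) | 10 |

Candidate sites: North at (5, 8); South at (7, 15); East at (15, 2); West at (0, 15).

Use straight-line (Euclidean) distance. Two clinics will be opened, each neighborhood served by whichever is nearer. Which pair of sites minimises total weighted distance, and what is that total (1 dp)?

{North, East}, total 1125.5

Evaluate every pair (each demand assigned to the nearer of the two):
  {North, East}: total = 1125.5
  {North, South}: total = 1172.5
  {North, West}: total = 1201.4
  {South, East}: total = 1789.4
  {East, West}: total = 1834.8
  {South, West}: total = 2442.1
Best pair: {North, East} with total 1125.5.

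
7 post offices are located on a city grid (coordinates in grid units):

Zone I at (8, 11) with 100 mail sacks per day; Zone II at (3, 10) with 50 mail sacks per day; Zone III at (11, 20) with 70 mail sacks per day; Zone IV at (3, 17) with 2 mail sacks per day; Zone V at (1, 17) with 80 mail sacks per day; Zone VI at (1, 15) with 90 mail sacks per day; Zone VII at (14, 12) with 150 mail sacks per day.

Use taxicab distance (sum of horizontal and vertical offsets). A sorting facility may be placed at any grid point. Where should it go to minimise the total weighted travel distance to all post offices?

Manhattan distance separates: Σwᵢ(|x−xᵢ|+|y−yᵢ|) = Σwᵢ|x−xᵢ| + Σwᵢ|y−yᵢ|, so x and y are optimised independently as 1-D weighted medians.
Total weight W = 542; half = 271.
x-coordinate, sorted with cumulative weight:
  x=1 (Zone V, w=80) cum 80
  x=1 (Zone VI, w=90) cum 170
  x=3 (Zone II, w=50) cum 220
  x=3 (Zone IV, w=2) cum 222
  x=8 (Zone I, w=100) cum 322  ← median
  x=11 (Zone III, w=70) cum 392
  x=14 (Zone VII, w=150) cum 542
⇒ x* = 8
y-coordinate, sorted with cumulative weight:
  y=10 (Zone II, w=50) cum 50
  y=11 (Zone I, w=100) cum 150
  y=12 (Zone VII, w=150) cum 300  ← median
  y=15 (Zone VI, w=90) cum 390
  y=17 (Zone IV, w=2) cum 392
  y=17 (Zone V, w=80) cum 472
  y=20 (Zone III, w=70) cum 542
⇒ y* = 12

(8, 12)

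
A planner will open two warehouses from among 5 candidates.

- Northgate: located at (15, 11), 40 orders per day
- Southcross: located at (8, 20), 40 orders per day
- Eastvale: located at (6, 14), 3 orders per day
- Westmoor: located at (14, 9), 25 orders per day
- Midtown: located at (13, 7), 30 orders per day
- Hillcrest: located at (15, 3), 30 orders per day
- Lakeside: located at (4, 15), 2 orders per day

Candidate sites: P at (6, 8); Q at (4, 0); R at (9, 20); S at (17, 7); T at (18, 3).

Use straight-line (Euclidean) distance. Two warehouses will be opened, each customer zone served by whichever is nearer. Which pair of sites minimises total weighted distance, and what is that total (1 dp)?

Evaluate every pair (each demand assigned to the nearer of the two):
  {R, S}: total = 597.5
  {R, T}: total = 878.4
  {P, S}: total = 1042.4
  {P, R}: total = 1174.2
  {S, T}: total = 1181.1
  {Q, S}: total = 1224.8
  {P, T}: total = 1323.3
  {Q, R}: total = 1493.1
  {P, Q}: total = 1621.2
  {Q, T}: total = 1665.5
Best pair: {R, S} with total 597.5.

{R, S}, total 597.5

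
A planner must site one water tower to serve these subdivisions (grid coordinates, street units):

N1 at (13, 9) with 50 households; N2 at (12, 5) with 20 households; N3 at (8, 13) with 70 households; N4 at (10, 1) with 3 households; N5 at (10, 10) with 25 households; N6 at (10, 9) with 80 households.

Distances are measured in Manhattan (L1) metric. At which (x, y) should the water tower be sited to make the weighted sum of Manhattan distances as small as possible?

Manhattan distance separates: Σwᵢ(|x−xᵢ|+|y−yᵢ|) = Σwᵢ|x−xᵢ| + Σwᵢ|y−yᵢ|, so x and y are optimised independently as 1-D weighted medians.
Total weight W = 248; half = 124.
x-coordinate, sorted with cumulative weight:
  x=8 (N3, w=70) cum 70
  x=10 (N4, w=3) cum 73
  x=10 (N5, w=25) cum 98
  x=10 (N6, w=80) cum 178  ← median
  x=12 (N2, w=20) cum 198
  x=13 (N1, w=50) cum 248
⇒ x* = 10
y-coordinate, sorted with cumulative weight:
  y=1 (N4, w=3) cum 3
  y=5 (N2, w=20) cum 23
  y=9 (N1, w=50) cum 73
  y=9 (N6, w=80) cum 153  ← median
  y=10 (N5, w=25) cum 178
  y=13 (N3, w=70) cum 248
⇒ y* = 9

(10, 9)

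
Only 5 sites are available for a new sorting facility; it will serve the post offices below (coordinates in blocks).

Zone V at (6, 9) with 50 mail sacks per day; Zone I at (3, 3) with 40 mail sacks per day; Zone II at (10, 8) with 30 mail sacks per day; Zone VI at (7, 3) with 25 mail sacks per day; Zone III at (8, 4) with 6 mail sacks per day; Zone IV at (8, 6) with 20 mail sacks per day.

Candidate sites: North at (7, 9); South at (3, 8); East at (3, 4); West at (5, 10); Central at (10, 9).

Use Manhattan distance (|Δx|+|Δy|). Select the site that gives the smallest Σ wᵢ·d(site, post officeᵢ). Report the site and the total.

Total weighted distance at each candidate:
  North (7, 9): total = 836
  South (3, 8): total = 1029
  East (3, 4): total = 1065
  West (5, 10): total = 1089
  Central (10, 9): total = 1117
Minimum is at North with total 836 blocks.

North, total 836 blocks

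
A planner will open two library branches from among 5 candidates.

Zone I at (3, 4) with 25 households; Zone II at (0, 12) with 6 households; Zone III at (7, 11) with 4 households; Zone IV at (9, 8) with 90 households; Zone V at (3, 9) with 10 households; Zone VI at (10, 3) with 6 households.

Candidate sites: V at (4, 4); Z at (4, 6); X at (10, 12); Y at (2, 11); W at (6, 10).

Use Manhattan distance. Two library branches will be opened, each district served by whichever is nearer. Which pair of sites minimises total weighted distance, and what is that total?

{V, W}, total 613

Evaluate every pair (each demand assigned to the nearer of the two):
  {V, W}: total = 613
  {V, X}: total = 653
  {Z, W}: total = 675
  {Z, X}: total = 695
  {X, Y}: total = 768
  {Y, W}: total = 772
  {X, W}: total = 825
  {Z, Y}: total = 827
  {V, Z}: total = 829
  {V, Y}: total = 945
Best pair: {V, W} with total 613.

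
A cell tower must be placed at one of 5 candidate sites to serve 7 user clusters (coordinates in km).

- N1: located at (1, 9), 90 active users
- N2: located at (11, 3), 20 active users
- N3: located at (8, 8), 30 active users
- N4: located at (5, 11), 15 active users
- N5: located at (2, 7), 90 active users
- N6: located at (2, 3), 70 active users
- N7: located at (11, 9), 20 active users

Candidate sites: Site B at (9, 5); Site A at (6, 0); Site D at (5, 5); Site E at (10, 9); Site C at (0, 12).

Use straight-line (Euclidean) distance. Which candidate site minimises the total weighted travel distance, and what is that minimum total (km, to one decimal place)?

Total weighted distance at each candidate:
  Site B (9, 5): total = 2318.8
  Site A (6, 0): total = 2737.8
  Site D (5, 5): total = 1574.0
  Site E (10, 9): total = 2541.7
  Site C (0, 12): total = 2271.7
Minimum is at Site D with total 1574.0 km.

Site D, total 1574.0 km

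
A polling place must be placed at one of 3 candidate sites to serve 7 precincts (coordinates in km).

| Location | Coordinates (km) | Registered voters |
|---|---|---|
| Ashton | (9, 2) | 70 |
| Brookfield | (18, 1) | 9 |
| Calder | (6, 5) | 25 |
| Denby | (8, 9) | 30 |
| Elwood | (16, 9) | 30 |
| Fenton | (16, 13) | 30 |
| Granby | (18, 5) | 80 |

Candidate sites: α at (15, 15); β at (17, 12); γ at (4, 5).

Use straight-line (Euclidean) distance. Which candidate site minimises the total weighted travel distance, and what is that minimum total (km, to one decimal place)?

β, total 2309.4 km

Total weighted distance at each candidate:
  α (15, 15): total = 2828.8
  β (17, 12): total = 2309.4
  γ (4, 5): total = 2691.1
Minimum is at β with total 2309.4 km.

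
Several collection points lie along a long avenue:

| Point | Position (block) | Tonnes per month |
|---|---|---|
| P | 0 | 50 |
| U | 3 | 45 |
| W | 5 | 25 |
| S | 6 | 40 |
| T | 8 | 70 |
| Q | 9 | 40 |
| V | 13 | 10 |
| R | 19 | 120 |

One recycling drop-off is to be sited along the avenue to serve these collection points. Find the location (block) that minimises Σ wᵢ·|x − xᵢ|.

For a sum of weighted absolute distances on a line, the optimum is the weighted median (not the mean). Total weight W = 400; half-weight = 200.
Sort by position and accumulate weight:
  block 0 (P, w=50) → cum 50
  block 3 (U, w=45) → cum 95
  block 5 (W, w=25) → cum 120
  block 6 (S, w=40) → cum 160
  block 8 (T, w=70) → cum 230  ≥ 200 → median here
  block 9 (Q, w=40) → cum 270
  block 13 (V, w=10) → cum 280
  block 19 (R, w=120) → cum 400
Optimal location: block 8.

x = 8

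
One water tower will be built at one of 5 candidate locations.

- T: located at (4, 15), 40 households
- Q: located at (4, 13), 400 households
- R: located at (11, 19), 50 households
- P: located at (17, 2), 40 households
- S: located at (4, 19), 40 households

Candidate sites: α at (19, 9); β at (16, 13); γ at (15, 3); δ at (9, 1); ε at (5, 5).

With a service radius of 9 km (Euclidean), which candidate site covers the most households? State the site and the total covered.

Coverage radius r = 9 km; a point is covered iff (Δx)²+(Δy)² ≤ 9² = 81.
  α (19, 9): covers {P} → 40
  β (16, 13): covers {R} → 50
  γ (15, 3): covers {P} → 40
  δ (9, 1): covers {P} → 40
  ε (5, 5): covers {Q} → 400
Maximum coverage at ε: 400 households.

ε, covering 400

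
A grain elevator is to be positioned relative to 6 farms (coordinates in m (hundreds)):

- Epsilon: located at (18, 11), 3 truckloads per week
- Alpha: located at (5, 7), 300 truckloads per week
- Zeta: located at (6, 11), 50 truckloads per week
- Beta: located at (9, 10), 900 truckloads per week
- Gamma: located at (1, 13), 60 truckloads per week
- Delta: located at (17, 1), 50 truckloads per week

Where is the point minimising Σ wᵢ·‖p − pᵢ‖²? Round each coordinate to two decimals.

The minimiser of Σwᵢ‖p−pᵢ‖² is the weighted centroid p* = (Σwᵢpᵢ)/(Σwᵢ).
Σwᵢ = 1363.
Σwᵢxᵢ = 3·18 + 300·5 + 50·6 + 900·9 + 60·1 + 50·17 = 10864.
Σwᵢyᵢ = 3·11 + 300·7 + 50·11 + 900·10 + 60·13 + 50·1 = 12513.
x* = 10864/1363 = 7.97, y* = 12513/1363 = 9.18.

(7.97, 9.18)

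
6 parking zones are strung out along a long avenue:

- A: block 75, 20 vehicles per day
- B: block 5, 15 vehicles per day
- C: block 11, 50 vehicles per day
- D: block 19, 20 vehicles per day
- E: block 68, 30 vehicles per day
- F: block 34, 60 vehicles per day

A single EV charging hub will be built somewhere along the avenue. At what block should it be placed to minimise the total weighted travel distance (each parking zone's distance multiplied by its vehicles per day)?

For a sum of weighted absolute distances on a line, the optimum is the weighted median (not the mean). Total weight W = 195; half-weight = 97.5.
Sort by position and accumulate weight:
  block 5 (B, w=15) → cum 15
  block 11 (C, w=50) → cum 65
  block 19 (D, w=20) → cum 85
  block 34 (F, w=60) → cum 145  ≥ 97.5 → median here
  block 68 (E, w=30) → cum 175
  block 75 (A, w=20) → cum 195
Optimal location: block 34.

x = 34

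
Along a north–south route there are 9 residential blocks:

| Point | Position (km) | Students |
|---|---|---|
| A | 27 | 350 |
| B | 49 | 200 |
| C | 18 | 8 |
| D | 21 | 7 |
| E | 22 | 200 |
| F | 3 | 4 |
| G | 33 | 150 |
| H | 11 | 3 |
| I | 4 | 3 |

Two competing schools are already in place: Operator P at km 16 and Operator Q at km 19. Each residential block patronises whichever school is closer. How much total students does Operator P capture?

10

The indifferent point is the midpoint (16+19)/2 = 17.5; residential blocks left of it (closer to Operator P at 16) go to Operator P, those right go to Operator Q.
  F at 3 (w=4) → Operator P
  I at 4 (w=3) → Operator P
  H at 11 (w=3) → Operator P
  C at 18 (w=8) → Operator Q
  D at 21 (w=7) → Operator Q
  E at 22 (w=200) → Operator Q
  A at 27 (w=350) → Operator Q
  G at 33 (w=150) → Operator Q
  B at 49 (w=200) → Operator Q
Operator P captures 10; Operator Q captures 915.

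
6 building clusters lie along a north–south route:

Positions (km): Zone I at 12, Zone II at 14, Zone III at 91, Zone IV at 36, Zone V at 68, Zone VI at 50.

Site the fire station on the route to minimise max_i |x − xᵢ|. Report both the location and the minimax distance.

location 51.5, max distance 39.5

The 1-center on a line is the midpoint of the two extreme points: leftmost at 12, rightmost at 91.
Optimal location = (12 + 91)/2 = 51.5; maximum distance = (91 − 12)/2 = 39.5.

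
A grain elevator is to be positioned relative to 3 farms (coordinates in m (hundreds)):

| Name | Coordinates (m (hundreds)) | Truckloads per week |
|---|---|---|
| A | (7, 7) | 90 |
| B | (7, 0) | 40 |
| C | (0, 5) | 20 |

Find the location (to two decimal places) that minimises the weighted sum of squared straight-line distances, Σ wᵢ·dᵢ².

The minimiser of Σwᵢ‖p−pᵢ‖² is the weighted centroid p* = (Σwᵢpᵢ)/(Σwᵢ).
Σwᵢ = 150.
Σwᵢxᵢ = 90·7 + 40·7 + 20·0 = 910.
Σwᵢyᵢ = 90·7 + 40·0 + 20·5 = 730.
x* = 910/150 = 6.07, y* = 730/150 = 4.87.

(6.07, 4.87)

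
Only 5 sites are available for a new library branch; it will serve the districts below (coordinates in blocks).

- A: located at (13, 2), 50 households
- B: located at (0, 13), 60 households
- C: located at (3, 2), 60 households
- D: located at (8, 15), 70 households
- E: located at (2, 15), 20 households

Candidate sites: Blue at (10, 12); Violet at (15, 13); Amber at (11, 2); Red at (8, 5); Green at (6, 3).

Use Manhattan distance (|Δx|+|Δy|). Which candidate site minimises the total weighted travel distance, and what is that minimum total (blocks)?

Red, total 2860 blocks

Total weighted distance at each candidate:
  Blue (10, 12): total = 2900
  Violet (15, 13): total = 3860
  Amber (11, 2): total = 3460
  Red (8, 5): total = 2860
  Green (6, 3): total = 2900
Minimum is at Red with total 2860 blocks.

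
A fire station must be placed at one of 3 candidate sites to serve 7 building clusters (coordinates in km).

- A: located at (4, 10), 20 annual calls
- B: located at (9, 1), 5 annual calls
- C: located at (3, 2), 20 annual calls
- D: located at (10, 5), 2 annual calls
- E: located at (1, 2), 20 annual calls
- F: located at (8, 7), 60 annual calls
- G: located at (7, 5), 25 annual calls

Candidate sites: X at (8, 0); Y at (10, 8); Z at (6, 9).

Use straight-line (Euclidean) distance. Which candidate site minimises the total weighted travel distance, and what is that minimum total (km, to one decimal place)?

Total weighted distance at each candidate:
  X (8, 0): total = 1034.0
  Y (10, 8): total = 808.8
  Z (6, 9): total = 695.9
Minimum is at Z with total 695.9 km.

Z, total 695.9 km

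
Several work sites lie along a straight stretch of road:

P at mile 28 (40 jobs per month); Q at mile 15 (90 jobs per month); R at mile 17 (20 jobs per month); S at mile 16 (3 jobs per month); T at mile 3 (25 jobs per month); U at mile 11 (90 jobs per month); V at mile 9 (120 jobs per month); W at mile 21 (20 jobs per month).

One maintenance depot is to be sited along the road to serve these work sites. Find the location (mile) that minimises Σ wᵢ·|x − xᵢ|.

For a sum of weighted absolute distances on a line, the optimum is the weighted median (not the mean). Total weight W = 408; half-weight = 204.
Sort by position and accumulate weight:
  mile 3 (T, w=25) → cum 25
  mile 9 (V, w=120) → cum 145
  mile 11 (U, w=90) → cum 235  ≥ 204 → median here
  mile 15 (Q, w=90) → cum 325
  mile 16 (S, w=3) → cum 328
  mile 17 (R, w=20) → cum 348
  mile 21 (W, w=20) → cum 368
  mile 28 (P, w=40) → cum 408
Optimal location: mile 11.

x = 11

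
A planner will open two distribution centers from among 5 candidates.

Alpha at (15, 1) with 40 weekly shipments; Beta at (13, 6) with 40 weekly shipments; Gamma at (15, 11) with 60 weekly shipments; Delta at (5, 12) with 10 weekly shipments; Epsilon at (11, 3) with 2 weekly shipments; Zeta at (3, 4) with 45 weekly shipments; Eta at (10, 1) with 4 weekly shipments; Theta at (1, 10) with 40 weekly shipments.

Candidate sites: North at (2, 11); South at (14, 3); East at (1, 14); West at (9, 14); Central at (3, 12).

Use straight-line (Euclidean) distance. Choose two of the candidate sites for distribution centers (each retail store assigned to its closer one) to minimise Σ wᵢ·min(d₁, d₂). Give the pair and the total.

{North, South}, total 1129.9

Evaluate every pair (each demand assigned to the nearer of the two):
  {North, South}: total = 1129.9
  {South, Central}: total = 1216.7
  {South, East}: total = 1387.2
  {South, West}: total = 1541.8
  {North, West}: total = 1813.0
  {West, Central}: total = 1900.6
  {East, West}: total = 2071.1
  {North, Central}: total = 2310.2
  {North, East}: total = 2401.1
  {East, Central}: total = 2409.5
Best pair: {North, South} with total 1129.9.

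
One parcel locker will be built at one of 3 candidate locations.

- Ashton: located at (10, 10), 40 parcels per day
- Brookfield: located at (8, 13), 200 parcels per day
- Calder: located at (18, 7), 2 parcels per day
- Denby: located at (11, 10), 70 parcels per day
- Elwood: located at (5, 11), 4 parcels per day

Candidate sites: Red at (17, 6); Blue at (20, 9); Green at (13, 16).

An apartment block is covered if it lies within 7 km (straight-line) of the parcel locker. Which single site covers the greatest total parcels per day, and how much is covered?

Coverage radius r = 7 km; a point is covered iff (Δx)²+(Δy)² ≤ 7² = 49.
  Red (17, 6): covers {Calder} → 2
  Blue (20, 9): covers {Calder} → 2
  Green (13, 16): covers {Ashton, Brookfield, Denby} → 310
Maximum coverage at Green: 310 parcels per day.

Green, covering 310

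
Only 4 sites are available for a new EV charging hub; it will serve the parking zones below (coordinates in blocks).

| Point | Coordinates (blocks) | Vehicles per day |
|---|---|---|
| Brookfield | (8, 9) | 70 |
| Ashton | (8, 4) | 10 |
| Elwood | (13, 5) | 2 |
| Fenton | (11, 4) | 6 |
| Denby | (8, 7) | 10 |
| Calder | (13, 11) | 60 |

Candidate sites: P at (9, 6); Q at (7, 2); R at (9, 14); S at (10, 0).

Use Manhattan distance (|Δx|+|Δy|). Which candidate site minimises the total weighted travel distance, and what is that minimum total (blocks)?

P, total 904 blocks

Total weighted distance at each candidate:
  P (9, 6): total = 904
  Q (7, 2): total = 1604
  R (9, 14): total = 1128
  S (10, 0): total = 1806
Minimum is at P with total 904 blocks.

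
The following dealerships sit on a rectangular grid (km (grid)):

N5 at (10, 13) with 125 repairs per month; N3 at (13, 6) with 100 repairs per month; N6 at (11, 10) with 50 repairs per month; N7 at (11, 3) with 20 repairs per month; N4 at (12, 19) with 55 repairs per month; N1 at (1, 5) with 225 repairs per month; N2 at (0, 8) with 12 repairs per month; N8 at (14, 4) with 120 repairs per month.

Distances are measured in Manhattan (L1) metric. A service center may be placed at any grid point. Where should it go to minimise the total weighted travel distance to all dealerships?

Manhattan distance separates: Σwᵢ(|x−xᵢ|+|y−yᵢ|) = Σwᵢ|x−xᵢ| + Σwᵢ|y−yᵢ|, so x and y are optimised independently as 1-D weighted medians.
Total weight W = 707; half = 353.5.
x-coordinate, sorted with cumulative weight:
  x=0 (N2, w=12) cum 12
  x=1 (N1, w=225) cum 237
  x=10 (N5, w=125) cum 362  ← median
  x=11 (N6, w=50) cum 412
  x=11 (N7, w=20) cum 432
  x=12 (N4, w=55) cum 487
  x=13 (N3, w=100) cum 587
  x=14 (N8, w=120) cum 707
⇒ x* = 10
y-coordinate, sorted with cumulative weight:
  y=3 (N7, w=20) cum 20
  y=4 (N8, w=120) cum 140
  y=5 (N1, w=225) cum 365  ← median
  y=6 (N3, w=100) cum 465
  y=8 (N2, w=12) cum 477
  y=10 (N6, w=50) cum 527
  y=13 (N5, w=125) cum 652
  y=19 (N4, w=55) cum 707
⇒ y* = 5

(10, 5)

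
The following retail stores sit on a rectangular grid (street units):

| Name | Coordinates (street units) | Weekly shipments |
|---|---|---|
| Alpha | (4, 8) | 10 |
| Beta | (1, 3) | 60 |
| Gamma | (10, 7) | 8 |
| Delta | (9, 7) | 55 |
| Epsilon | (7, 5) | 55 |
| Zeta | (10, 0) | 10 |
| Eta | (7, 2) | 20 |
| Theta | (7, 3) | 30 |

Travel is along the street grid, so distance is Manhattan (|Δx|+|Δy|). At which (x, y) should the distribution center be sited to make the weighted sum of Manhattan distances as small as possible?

(7, 5)

Manhattan distance separates: Σwᵢ(|x−xᵢ|+|y−yᵢ|) = Σwᵢ|x−xᵢ| + Σwᵢ|y−yᵢ|, so x and y are optimised independently as 1-D weighted medians.
Total weight W = 248; half = 124.
x-coordinate, sorted with cumulative weight:
  x=1 (Beta, w=60) cum 60
  x=4 (Alpha, w=10) cum 70
  x=7 (Epsilon, w=55) cum 125  ← median
  x=7 (Eta, w=20) cum 145
  x=7 (Theta, w=30) cum 175
  x=9 (Delta, w=55) cum 230
  x=10 (Gamma, w=8) cum 238
  x=10 (Zeta, w=10) cum 248
⇒ x* = 7
y-coordinate, sorted with cumulative weight:
  y=0 (Zeta, w=10) cum 10
  y=2 (Eta, w=20) cum 30
  y=3 (Beta, w=60) cum 90
  y=3 (Theta, w=30) cum 120
  y=5 (Epsilon, w=55) cum 175  ← median
  y=7 (Gamma, w=8) cum 183
  y=7 (Delta, w=55) cum 238
  y=8 (Alpha, w=10) cum 248
⇒ y* = 5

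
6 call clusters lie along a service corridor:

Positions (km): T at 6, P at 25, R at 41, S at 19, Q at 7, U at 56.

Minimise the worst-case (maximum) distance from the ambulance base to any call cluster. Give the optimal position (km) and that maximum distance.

location 31, max distance 25

The 1-center on a line is the midpoint of the two extreme points: leftmost at 6, rightmost at 56.
Optimal location = (6 + 56)/2 = 31; maximum distance = (56 − 6)/2 = 25.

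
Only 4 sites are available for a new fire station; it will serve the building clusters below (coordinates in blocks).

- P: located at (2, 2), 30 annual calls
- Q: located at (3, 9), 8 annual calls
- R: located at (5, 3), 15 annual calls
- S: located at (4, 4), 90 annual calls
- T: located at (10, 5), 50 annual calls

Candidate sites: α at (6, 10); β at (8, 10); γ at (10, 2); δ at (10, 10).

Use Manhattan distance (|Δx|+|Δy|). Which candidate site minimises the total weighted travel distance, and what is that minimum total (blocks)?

γ, total 1312 blocks

Total weighted distance at each candidate:
  α (6, 10): total = 1682
  β (8, 10): total = 1868
  γ (10, 2): total = 1312
  δ (10, 10): total = 2054
Minimum is at γ with total 1312 blocks.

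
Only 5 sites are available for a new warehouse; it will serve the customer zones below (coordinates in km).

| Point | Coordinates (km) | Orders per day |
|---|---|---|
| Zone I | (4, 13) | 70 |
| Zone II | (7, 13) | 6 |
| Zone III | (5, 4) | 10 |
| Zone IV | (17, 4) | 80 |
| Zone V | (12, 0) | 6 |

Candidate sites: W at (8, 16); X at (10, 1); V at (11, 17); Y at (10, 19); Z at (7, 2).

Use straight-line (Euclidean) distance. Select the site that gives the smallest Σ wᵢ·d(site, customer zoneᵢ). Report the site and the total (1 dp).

Total weighted distance at each candidate:
  W (8, 16): total = 1791.6
  X (10, 1): total = 1694.4
  V (11, 17): total = 1989.1
  Y (10, 19): total = 2231.2
  Z (7, 2): total = 1740.6
Minimum is at X with total 1694.4 km.

X, total 1694.4 km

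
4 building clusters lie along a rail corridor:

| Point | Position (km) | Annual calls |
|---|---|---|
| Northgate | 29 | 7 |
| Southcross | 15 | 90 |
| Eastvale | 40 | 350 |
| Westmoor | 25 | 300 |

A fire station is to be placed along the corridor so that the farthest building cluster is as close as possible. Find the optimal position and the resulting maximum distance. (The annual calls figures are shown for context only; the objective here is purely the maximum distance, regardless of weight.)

location 27.5, max distance 12.5

The 1-center on a line is the midpoint of the two extreme points: leftmost at 15, rightmost at 40.
Optimal location = (15 + 40)/2 = 27.5; maximum distance = (40 − 15)/2 = 12.5.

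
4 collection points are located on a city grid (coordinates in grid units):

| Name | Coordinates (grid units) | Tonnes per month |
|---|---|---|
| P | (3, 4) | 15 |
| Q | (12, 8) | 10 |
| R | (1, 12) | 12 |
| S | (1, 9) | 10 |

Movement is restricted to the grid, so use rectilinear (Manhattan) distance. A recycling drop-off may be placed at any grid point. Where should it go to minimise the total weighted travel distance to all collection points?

Manhattan distance separates: Σwᵢ(|x−xᵢ|+|y−yᵢ|) = Σwᵢ|x−xᵢ| + Σwᵢ|y−yᵢ|, so x and y are optimised independently as 1-D weighted medians.
Total weight W = 47; half = 23.5.
x-coordinate, sorted with cumulative weight:
  x=1 (R, w=12) cum 12
  x=1 (S, w=10) cum 22
  x=3 (P, w=15) cum 37  ← median
  x=12 (Q, w=10) cum 47
⇒ x* = 3
y-coordinate, sorted with cumulative weight:
  y=4 (P, w=15) cum 15
  y=8 (Q, w=10) cum 25  ← median
  y=9 (S, w=10) cum 35
  y=12 (R, w=12) cum 47
⇒ y* = 8

(3, 8)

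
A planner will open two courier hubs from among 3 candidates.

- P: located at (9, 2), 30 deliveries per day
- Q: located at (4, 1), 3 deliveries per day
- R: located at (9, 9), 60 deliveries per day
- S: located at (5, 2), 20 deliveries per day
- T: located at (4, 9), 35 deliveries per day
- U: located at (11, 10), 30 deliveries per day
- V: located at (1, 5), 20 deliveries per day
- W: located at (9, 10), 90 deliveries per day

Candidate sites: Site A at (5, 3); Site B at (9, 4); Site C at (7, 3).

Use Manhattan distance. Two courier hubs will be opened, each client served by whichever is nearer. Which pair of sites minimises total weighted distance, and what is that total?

{Site A, Site B}, total 1534

Evaluate every pair (each demand assigned to the nearer of the two):
  {Site A, Site B}: total = 1534
  {Site B, Site C}: total = 1690
  {Site A, Site C}: total = 2104
Best pair: {Site A, Site B} with total 1534.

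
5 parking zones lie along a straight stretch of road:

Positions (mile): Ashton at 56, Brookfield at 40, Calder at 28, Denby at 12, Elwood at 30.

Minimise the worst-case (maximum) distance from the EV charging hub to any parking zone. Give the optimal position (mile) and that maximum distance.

location 34, max distance 22

The 1-center on a line is the midpoint of the two extreme points: leftmost at 12, rightmost at 56.
Optimal location = (12 + 56)/2 = 34; maximum distance = (56 − 12)/2 = 22.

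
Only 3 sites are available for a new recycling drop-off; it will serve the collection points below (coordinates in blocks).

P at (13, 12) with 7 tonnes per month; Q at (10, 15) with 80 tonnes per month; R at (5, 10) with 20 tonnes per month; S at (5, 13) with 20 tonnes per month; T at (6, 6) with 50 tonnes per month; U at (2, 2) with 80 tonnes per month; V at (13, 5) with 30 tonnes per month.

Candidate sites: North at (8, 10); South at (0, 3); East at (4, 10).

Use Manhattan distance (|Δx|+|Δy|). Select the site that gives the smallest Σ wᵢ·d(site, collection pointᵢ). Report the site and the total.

North, total 2509 blocks

Total weighted distance at each candidate:
  North (8, 10): total = 2509
  South (0, 3): total = 3594
  East (4, 10): total = 2577
Minimum is at North with total 2509 blocks.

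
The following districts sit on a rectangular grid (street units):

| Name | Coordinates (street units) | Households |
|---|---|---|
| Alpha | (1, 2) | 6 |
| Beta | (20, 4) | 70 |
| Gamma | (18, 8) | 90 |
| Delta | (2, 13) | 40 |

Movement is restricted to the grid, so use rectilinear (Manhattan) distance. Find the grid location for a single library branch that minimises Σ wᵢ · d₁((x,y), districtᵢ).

Manhattan distance separates: Σwᵢ(|x−xᵢ|+|y−yᵢ|) = Σwᵢ|x−xᵢ| + Σwᵢ|y−yᵢ|, so x and y are optimised independently as 1-D weighted medians.
Total weight W = 206; half = 103.
x-coordinate, sorted with cumulative weight:
  x=1 (Alpha, w=6) cum 6
  x=2 (Delta, w=40) cum 46
  x=18 (Gamma, w=90) cum 136  ← median
  x=20 (Beta, w=70) cum 206
⇒ x* = 18
y-coordinate, sorted with cumulative weight:
  y=2 (Alpha, w=6) cum 6
  y=4 (Beta, w=70) cum 76
  y=8 (Gamma, w=90) cum 166  ← median
  y=13 (Delta, w=40) cum 206
⇒ y* = 8

(18, 8)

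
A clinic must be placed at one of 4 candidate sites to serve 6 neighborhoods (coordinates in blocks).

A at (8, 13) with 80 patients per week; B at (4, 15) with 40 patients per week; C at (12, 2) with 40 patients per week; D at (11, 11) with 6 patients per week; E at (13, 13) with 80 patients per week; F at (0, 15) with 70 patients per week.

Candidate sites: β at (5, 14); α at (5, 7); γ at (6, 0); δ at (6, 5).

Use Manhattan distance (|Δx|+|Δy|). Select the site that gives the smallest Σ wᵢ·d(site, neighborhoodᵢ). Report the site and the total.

Total weighted distance at each candidate:
  β (5, 14): total = 2354
  α (5, 7): total = 3650
  γ (6, 0): total = 5366
  δ (6, 5): total = 4026
Minimum is at β with total 2354 blocks.

β, total 2354 blocks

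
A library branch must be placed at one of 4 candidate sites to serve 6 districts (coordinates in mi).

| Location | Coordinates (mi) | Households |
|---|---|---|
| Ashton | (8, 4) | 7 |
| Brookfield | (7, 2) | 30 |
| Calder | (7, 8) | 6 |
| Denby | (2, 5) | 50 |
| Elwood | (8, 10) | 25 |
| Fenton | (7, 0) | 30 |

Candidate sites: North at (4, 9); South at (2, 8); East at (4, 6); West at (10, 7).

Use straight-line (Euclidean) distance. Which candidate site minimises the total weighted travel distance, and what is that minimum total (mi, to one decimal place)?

East, total 657.4 mi

Total weighted distance at each candidate:
  North (4, 9): total = 903.6
  South (2, 8): total = 905.9
  East (4, 6): total = 657.4
  West (10, 7): total = 950.1
Minimum is at East with total 657.4 mi.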